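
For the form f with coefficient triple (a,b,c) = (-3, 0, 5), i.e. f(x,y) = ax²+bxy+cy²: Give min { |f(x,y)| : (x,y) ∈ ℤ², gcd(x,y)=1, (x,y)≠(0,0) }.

descent: ρ → (5,0,-3)
descent: ρ → (-3,6,2)  [lands on river]
river: ρ → (2,6,-3)
closes: descent 2, river 2
min |a| on river = 2

2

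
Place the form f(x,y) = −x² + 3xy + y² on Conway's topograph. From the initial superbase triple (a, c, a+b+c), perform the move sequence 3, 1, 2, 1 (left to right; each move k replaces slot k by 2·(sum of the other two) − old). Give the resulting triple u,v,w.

start (-1,1,3) = (f(1,0),f(0,1),f(1,1))
replace slot 3: 2·((-1)+1) − 3 = -3 → (-1,1,-3)
replace slot 1: 2·(1+(-3)) − (-1) = -3 → (-3,1,-3)
replace slot 2: 2·((-3)+(-3)) − 1 = -13 → (-3,-13,-3)
replace slot 1: 2·((-13)+(-3)) − (-3) = -29 → (-29,-13,-3)

-29,-13,-3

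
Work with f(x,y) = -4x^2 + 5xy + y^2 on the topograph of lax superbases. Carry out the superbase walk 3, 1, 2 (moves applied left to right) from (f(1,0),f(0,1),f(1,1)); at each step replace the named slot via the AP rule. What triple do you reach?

start (-4,1,2) = (f(1,0),f(0,1),f(1,1))
replace slot 3: 2·((-4)+1) − 2 = -8 → (-4,1,-8)
replace slot 1: 2·(1+(-8)) − (-4) = -10 → (-10,1,-8)
replace slot 2: 2·((-10)+(-8)) − 1 = -37 → (-10,-37,-8)

-10,-37,-8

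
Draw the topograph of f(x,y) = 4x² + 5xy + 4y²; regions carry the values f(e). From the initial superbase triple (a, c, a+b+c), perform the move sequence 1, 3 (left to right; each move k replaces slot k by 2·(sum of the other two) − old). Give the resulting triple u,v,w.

start (4,4,13) = (f(1,0),f(0,1),f(1,1))
replace slot 1: 2·(4+13) − 4 = 30 → (30,4,13)
replace slot 3: 2·(30+4) − 13 = 55 → (30,4,55)

30,4,55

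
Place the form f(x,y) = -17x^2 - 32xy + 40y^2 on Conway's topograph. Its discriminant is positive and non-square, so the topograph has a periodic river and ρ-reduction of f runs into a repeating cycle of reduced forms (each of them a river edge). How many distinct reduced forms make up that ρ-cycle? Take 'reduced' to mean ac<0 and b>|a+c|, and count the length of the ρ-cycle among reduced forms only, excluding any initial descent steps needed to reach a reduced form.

D = 3744, ⌊√D⌋ = 61
descent: ρ → (40,32,-17)  [lands on river]
river: ρ → (-17,36,36)
river: ρ → (36,36,-17)
river: ρ → (-17,32,40)
river: ρ → (40,48,-9)
river: ρ → (-9,60,4)
river: ρ → (4,60,-9)
river: ρ → (-9,48,40)
ρ-cycle length = 8 (tail of 1 descent step not counted)

8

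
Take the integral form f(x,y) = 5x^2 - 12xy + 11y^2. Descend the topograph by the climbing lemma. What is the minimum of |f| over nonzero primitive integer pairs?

translate: b→-2 (≡-12 mod 10), so (5,-12,11)→(5,-2,4)
flip: (5,-2,4)→(4,2,5)
reduced (well bottom): (4,2,5) with a≤c, −a<b≤a
well minimum = a = 4

4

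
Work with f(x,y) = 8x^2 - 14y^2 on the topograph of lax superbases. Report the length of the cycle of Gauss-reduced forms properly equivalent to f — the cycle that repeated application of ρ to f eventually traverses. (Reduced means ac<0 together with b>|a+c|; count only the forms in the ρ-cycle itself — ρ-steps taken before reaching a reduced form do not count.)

D = 448, ⌊√D⌋ = 21
descent: ρ → (-14,0,8)
descent: ρ → (8,16,-6)  [lands on river]
river: ρ → (-6,20,2)
river: ρ → (2,20,-6)
river: ρ → (-6,16,8)
ρ-cycle length = 4 (tail of 2 descent steps not counted)

4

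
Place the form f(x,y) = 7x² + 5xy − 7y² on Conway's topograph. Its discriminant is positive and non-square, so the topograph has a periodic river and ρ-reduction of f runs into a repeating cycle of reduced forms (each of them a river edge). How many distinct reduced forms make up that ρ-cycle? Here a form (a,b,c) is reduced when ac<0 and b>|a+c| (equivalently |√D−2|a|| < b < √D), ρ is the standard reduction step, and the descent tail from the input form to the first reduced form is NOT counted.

D = 221, ⌊√D⌋ = 14
river: ρ → (-7,9,5)
river: ρ → (5,11,-5)
river: ρ → (-5,9,7)
river: ρ → (7,5,-7)
ρ-cycle length = 4 (tail of 0 descent steps not counted)

4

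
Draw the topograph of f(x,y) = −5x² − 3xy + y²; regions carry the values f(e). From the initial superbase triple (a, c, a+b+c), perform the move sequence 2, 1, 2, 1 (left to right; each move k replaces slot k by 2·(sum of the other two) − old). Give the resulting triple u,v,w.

start (-5,1,-7) = (f(1,0),f(0,1),f(1,1))
replace slot 2: 2·((-5)+(-7)) − 1 = -25 → (-5,-25,-7)
replace slot 1: 2·((-25)+(-7)) − (-5) = -59 → (-59,-25,-7)
replace slot 2: 2·((-59)+(-7)) − (-25) = -107 → (-59,-107,-7)
replace slot 1: 2·((-107)+(-7)) − (-59) = -169 → (-169,-107,-7)

-169,-107,-7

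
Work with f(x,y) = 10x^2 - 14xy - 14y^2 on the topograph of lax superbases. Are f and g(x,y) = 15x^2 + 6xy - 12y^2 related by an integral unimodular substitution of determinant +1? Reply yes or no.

D₁ = 756, D₂ = 756
river cycle of f (length 4): (-14, 14, 10), (10, 26, -2), (-2, 26, 10), (10, 14, -14)
river cycle of g (length 6): (-12, 18, 9), (9, 18, -12), (-12, 6, 15), (15, 24, -3), (-3, 24, 15), (15, 6, -12)
cycles differ ⇒ inequivalent

no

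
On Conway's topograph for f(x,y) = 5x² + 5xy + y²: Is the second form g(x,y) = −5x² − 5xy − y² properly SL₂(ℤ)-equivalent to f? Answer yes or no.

D₁ = 5, D₂ = 5
river cycle of f (length 2): (1, 1, -1), (-1, 1, 1)
river cycle of g (length 2): (-1, 1, 1), (1, 1, -1)
cycles coincide ⇒ equivalent

yes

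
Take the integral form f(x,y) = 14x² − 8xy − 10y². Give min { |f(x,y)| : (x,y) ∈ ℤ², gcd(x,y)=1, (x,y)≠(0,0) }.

descent: ρ → (-10,8,14)  [lands on river]
river: ρ → (14,20,-4)
river: ρ → (-4,20,14)
river: ρ → (14,8,-10)
river: ρ → (-10,12,12)
river: ρ → (12,12,-10)
closes: descent 1, river 6
min |a| on river = 4

4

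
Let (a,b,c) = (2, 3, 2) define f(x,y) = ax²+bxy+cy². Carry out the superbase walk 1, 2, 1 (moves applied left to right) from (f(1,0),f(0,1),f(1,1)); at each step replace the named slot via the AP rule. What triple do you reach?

start (2,2,7) = (f(1,0),f(0,1),f(1,1))
replace slot 1: 2·(2+7) − 2 = 16 → (16,2,7)
replace slot 2: 2·(16+7) − 2 = 44 → (16,44,7)
replace slot 1: 2·(44+7) − 16 = 86 → (86,44,7)

86,44,7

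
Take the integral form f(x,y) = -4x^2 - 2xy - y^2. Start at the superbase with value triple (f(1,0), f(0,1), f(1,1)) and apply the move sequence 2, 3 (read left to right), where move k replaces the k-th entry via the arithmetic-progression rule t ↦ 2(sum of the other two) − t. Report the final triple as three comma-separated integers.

start (-4,-1,-7) = (f(1,0),f(0,1),f(1,1))
replace slot 2: 2·((-4)+(-7)) − (-1) = -21 → (-4,-21,-7)
replace slot 3: 2·((-4)+(-21)) − (-7) = -43 → (-4,-21,-43)

-4,-21,-43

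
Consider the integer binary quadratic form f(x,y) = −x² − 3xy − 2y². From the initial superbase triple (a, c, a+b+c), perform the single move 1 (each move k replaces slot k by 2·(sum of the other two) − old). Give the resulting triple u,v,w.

start (-1,-2,-6) = (f(1,0),f(0,1),f(1,1))
replace slot 1: 2·((-2)+(-6)) − (-1) = -15 → (-15,-2,-6)

-15,-2,-6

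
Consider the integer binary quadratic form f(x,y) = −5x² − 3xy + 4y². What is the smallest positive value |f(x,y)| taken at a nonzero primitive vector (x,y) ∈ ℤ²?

descent: ρ → (4,3,-5)  [lands on river]
river: ρ → (-5,7,2)
river: ρ → (2,9,-1)
river: ρ → (-1,9,2)
river: ρ → (2,7,-5)
river: ρ → (-5,3,4)
river: ρ → (4,5,-4)
river: ρ → (-4,3,5)
river: ρ → (5,7,-2)
river: ρ → (-2,9,1)
river: ρ → (1,9,-2)
river: ρ → (-2,7,5)
river: ρ → (5,3,-4)
river: ρ → (-4,5,4)
closes: descent 1, river 14
min |a| on river = 1

1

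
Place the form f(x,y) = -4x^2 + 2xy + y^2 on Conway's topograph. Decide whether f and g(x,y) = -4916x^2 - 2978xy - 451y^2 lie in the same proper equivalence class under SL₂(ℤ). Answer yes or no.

D₁ = 20, D₂ = 20
river cycle of f (length 2): (1, 4, -1), (-1, 4, 1)
river cycle of g (length 2): (1, 4, -1), (-1, 4, 1)
cycles coincide ⇒ equivalent

yes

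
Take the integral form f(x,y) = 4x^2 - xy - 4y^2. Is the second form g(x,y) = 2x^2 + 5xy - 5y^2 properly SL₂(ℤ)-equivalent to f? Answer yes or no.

D₁ = 65, D₂ = 65
river cycle of f (length 6): (-4, 1, 4), (4, 7, -1), (-1, 7, 4), (4, 1, -4), (-4, 7, 1), (1, 7, -4)
river cycle of g (length 6): (-5, 5, 2), (2, 7, -2), (-2, 5, 5), (5, 5, -2), (-2, 7, 2), (2, 5, -5)
cycles differ ⇒ inequivalent

no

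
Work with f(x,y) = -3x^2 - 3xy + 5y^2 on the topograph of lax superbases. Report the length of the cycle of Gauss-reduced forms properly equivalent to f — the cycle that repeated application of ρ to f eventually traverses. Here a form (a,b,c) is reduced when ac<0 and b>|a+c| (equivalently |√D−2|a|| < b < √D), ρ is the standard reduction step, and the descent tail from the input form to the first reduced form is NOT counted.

D = 69, ⌊√D⌋ = 8
descent: ρ → (5,3,-3)  [lands on river]
river: ρ → (-3,3,5)
river: ρ → (5,7,-1)
river: ρ → (-1,7,5)
ρ-cycle length = 4 (tail of 1 descent step not counted)

4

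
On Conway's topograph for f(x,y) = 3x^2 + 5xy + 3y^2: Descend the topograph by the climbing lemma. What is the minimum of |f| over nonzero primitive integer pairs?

translate: b→-1 (≡5 mod 6), so (3,5,3)→(3,-1,1)
flip: (3,-1,1)→(1,1,3)
reduced (well bottom): (1,1,3) with a≤c, −a<b≤a
well minimum = a = 1

1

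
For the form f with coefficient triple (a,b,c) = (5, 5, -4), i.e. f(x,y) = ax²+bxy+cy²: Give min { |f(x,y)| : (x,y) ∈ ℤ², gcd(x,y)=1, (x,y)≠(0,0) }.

river: ρ → (-4,3,6)
river: ρ → (6,9,-1)
river: ρ → (-1,9,6)
river: ρ → (6,3,-4)
river: ρ → (-4,5,5)
river: ρ → (5,5,-4)
closes: descent 0, river 6
min |a| on river = 1

1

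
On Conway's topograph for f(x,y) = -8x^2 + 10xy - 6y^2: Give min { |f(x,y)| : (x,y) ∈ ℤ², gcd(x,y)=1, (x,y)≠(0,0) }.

translate: b→6 (≡-10 mod 16), so (8,-10,6)→(8,6,4)
flip: (8,6,4)→(4,-6,8)
translate: b→2 (≡-6 mod 8), so (4,-6,8)→(4,2,6)
reduced (well bottom): (4,2,6) with a≤c, −a<b≤a
well minimum |f| = |-4| = 4 (negative-definite)

4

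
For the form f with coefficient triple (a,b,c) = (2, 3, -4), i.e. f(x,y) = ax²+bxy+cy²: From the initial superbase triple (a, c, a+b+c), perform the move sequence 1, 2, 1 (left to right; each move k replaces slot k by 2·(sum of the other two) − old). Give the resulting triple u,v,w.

start (2,-4,1) = (f(1,0),f(0,1),f(1,1))
replace slot 1: 2·((-4)+1) − 2 = -8 → (-8,-4,1)
replace slot 2: 2·((-8)+1) − (-4) = -10 → (-8,-10,1)
replace slot 1: 2·((-10)+1) − (-8) = -10 → (-10,-10,1)

-10,-10,1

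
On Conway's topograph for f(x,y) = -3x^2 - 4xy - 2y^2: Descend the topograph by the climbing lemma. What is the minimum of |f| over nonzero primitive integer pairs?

translate: b→-2 (≡4 mod 6), so (3,4,2)→(3,-2,1)
flip: (3,-2,1)→(1,2,3)
translate: b→0 (≡2 mod 2), so (1,2,3)→(1,0,2)
reduced (well bottom): (1,0,2) with a≤c, −a<b≤a
well minimum |f| = |-1| = 1 (negative-definite)

1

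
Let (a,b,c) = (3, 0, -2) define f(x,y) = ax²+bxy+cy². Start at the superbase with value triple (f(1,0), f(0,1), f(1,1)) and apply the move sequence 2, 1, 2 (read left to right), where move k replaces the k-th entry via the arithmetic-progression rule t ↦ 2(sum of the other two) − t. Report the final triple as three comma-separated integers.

start (3,-2,1) = (f(1,0),f(0,1),f(1,1))
replace slot 2: 2·(3+1) − (-2) = 10 → (3,10,1)
replace slot 1: 2·(10+1) − 3 = 19 → (19,10,1)
replace slot 2: 2·(19+1) − 10 = 30 → (19,30,1)

19,30,1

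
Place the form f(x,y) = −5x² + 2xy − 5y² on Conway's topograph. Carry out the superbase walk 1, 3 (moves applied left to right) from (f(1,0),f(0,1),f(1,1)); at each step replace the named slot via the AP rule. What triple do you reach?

start (-5,-5,-8) = (f(1,0),f(0,1),f(1,1))
replace slot 1: 2·((-5)+(-8)) − (-5) = -21 → (-21,-5,-8)
replace slot 3: 2·((-21)+(-5)) − (-8) = -44 → (-21,-5,-44)

-21,-5,-44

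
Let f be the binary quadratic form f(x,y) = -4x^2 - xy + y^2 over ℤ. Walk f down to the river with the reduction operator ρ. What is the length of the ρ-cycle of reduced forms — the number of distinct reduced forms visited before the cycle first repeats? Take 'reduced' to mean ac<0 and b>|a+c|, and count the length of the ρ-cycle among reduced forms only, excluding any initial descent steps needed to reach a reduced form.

D = 17, ⌊√D⌋ = 4
descent: ρ → (1,3,-2)  [lands on river]
river: ρ → (-2,1,2)
river: ρ → (2,3,-1)
river: ρ → (-1,3,2)
river: ρ → (2,1,-2)
river: ρ → (-2,3,1)
ρ-cycle length = 6 (tail of 1 descent step not counted)

6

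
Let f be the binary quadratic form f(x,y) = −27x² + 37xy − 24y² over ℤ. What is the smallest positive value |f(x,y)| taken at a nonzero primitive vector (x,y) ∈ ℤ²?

translate: b→17 (≡-37 mod 54), so (27,-37,24)→(27,17,14)
flip: (27,17,14)→(14,-17,27)
translate: b→11 (≡-17 mod 28), so (14,-17,27)→(14,11,24)
reduced (well bottom): (14,11,24) with a≤c, −a<b≤a
well minimum |f| = |-14| = 14 (negative-definite)

14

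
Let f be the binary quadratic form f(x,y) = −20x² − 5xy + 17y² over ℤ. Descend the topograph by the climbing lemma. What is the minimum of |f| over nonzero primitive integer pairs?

descent: ρ → (17,5,-20)  [lands on river]
river: ρ → (-20,35,2)
river: ρ → (2,37,-2)
river: ρ → (-2,35,20)
river: ρ → (20,5,-17)
river: ρ → (-17,29,8)
river: ρ → (8,35,-5)
river: ρ → (-5,35,8)
river: ρ → (8,29,-17)
river: ρ → (-17,5,20)
river: ρ → (20,35,-2)
river: ρ → (-2,37,2)
river: ρ → (2,35,-20)
river: ρ → (-20,5,17)
river: ρ → (17,29,-8)
river: ρ → (-8,35,5)
river: ρ → (5,35,-8)
river: ρ → (-8,29,17)
closes: descent 1, river 18
min |a| on river = 2

2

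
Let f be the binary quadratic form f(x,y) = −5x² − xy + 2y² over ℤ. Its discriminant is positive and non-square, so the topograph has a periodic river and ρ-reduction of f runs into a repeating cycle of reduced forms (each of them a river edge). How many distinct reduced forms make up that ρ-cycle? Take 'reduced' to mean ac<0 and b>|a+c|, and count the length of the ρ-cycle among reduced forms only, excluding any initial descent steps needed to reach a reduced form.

D = 41, ⌊√D⌋ = 6
descent: ρ → (2,5,-2)  [lands on river]
river: ρ → (-2,3,4)
river: ρ → (4,5,-1)
river: ρ → (-1,5,4)
river: ρ → (4,3,-2)
river: ρ → (-2,5,2)
river: ρ → (2,3,-4)
river: ρ → (-4,5,1)
river: ρ → (1,5,-4)
river: ρ → (-4,3,2)
ρ-cycle length = 10 (tail of 1 descent step not counted)

10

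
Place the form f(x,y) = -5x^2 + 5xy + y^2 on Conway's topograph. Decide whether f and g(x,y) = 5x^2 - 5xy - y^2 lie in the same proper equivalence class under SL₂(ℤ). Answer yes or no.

D₁ = 45, D₂ = 45
river cycle of f (length 2): (1, 5, -5), (-5, 5, 1)
river cycle of g (length 2): (-1, 5, 5), (5, 5, -1)
cycles differ ⇒ inequivalent

no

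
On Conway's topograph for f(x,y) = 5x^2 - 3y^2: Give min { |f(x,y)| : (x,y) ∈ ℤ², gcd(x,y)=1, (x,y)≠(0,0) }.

descent: ρ → (-3,6,2)  [lands on river]
river: ρ → (2,6,-3)
closes: descent 1, river 2
min |a| on river = 2

2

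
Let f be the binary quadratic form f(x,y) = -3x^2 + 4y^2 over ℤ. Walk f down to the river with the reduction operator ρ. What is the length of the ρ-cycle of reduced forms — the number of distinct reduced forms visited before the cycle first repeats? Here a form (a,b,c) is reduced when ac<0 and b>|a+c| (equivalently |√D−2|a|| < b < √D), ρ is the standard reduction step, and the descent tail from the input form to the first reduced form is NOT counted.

D = 48, ⌊√D⌋ = 6
descent: ρ → (4,0,-3)
descent: ρ → (-3,6,1)  [lands on river]
river: ρ → (1,6,-3)
ρ-cycle length = 2 (tail of 2 descent steps not counted)

2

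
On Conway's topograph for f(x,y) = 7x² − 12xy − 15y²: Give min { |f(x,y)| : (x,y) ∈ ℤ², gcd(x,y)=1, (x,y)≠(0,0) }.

descent: ρ → (-15,12,7)  [lands on river]
river: ρ → (7,16,-11)
river: ρ → (-11,6,12)
river: ρ → (12,18,-5)
river: ρ → (-5,22,4)
river: ρ → (4,18,-15)
closes: descent 1, river 6
min |a| on river = 4

4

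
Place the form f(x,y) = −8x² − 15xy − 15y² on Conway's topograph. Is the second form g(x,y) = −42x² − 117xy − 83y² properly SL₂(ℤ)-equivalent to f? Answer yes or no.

D₁ = -255, D₂ = -255
f is negative-definite; reduce −f:
−f: translate: b→-1 (≡15 mod 16), so (8,15,15)→(8,-1,8)
−f: flip: (8,-1,8)→(8,1,8)
−f: reduced (well bottom): (8,1,8) with a≤c, −a<b≤a
flip sign back: reduced form of f is (-8,-1,-8)
g is negative-definite; reduce −g:
−g: translate: b→33 (≡117 mod 84), so (42,117,83)→(42,33,8)
−g: flip: (42,33,8)→(8,-33,42)
−g: translate: b→-1 (≡-33 mod 16), so (8,-33,42)→(8,-1,8)
−g: flip: (8,-1,8)→(8,1,8)
−g: reduced (well bottom): (8,1,8) with a≤c, −a<b≤a
flip sign back: reduced form of g is (-8,-1,-8)
reduced forms (-8, -1, -8) vs (-8, -1, -8) ⇒ equivalent

yes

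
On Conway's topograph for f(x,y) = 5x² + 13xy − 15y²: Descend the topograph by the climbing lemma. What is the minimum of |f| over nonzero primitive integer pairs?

river: ρ → (-15,17,3)
river: ρ → (3,19,-9)
river: ρ → (-9,17,5)
river: ρ → (5,13,-15)
closes: descent 0, river 4
min |a| on river = 3

3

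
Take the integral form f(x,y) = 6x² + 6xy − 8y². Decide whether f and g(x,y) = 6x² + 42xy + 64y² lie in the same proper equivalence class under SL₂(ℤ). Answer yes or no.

D₁ = 228, D₂ = 228
river cycle of f (length 6): (-8, 10, 4), (4, 14, -2), (-2, 14, 4), (4, 10, -8), (-8, 6, 6), (6, 6, -8)
river cycle of g (length 6): (6, 6, -8), (-8, 10, 4), (4, 14, -2), (-2, 14, 4), (4, 10, -8), (-8, 6, 6)
cycles coincide ⇒ equivalent

yes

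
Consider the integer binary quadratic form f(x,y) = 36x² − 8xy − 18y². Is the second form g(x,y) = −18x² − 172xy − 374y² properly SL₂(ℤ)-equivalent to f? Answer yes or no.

D₁ = 2656, D₂ = 2656
river cycle of f (length 22): (-18, 44, 10), (10, 36, -34), (-34, 32, 12), (12, 40, -22), (-22, 48, 4), (4, 48, -22), (-22, 40, 12), (12, 32, -34), (-34, 36, 10), (10, 44, -18), … (12 more)
river cycle of g (length 22): (-18, 44, 10), (10, 36, -34), (-34, 32, 12), (12, 40, -22), (-22, 48, 4), (4, 48, -22), (-22, 40, 12), (12, 32, -34), (-34, 36, 10), (10, 44, -18), … (12 more)
cycles coincide ⇒ equivalent

yes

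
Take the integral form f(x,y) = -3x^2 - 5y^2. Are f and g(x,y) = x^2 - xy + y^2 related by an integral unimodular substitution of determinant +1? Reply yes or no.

D₁ = -60, D₂ = -3
discriminants differ ⇒ not SL₂(ℤ)-equivalent

no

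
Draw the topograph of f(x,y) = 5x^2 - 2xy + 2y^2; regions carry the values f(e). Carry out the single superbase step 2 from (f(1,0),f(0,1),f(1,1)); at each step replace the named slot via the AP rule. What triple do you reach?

start (5,2,5) = (f(1,0),f(0,1),f(1,1))
replace slot 2: 2·(5+5) − 2 = 18 → (5,18,5)

5,18,5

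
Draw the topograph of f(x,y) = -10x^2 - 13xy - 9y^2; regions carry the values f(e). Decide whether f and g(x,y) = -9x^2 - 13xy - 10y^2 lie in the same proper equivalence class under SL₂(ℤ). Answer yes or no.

D₁ = -191, D₂ = -191
f is negative-definite; reduce −f:
−f: translate: b→-7 (≡13 mod 20), so (10,13,9)→(10,-7,6)
−f: flip: (10,-7,6)→(6,7,10)
−f: translate: b→-5 (≡7 mod 12), so (6,7,10)→(6,-5,9)
−f: reduced (well bottom): (6,-5,9) with a≤c, −a<b≤a
flip sign back: reduced form of f is (-6,5,-9)
g is negative-definite; reduce −g:
−g: translate: b→-5 (≡13 mod 18), so (9,13,10)→(9,-5,6)
−g: flip: (9,-5,6)→(6,5,9)
−g: reduced (well bottom): (6,5,9) with a≤c, −a<b≤a
flip sign back: reduced form of g is (-6,-5,-9)
reduced forms (-6, 5, -9) vs (-6, -5, -9) ⇒ inequivalent

no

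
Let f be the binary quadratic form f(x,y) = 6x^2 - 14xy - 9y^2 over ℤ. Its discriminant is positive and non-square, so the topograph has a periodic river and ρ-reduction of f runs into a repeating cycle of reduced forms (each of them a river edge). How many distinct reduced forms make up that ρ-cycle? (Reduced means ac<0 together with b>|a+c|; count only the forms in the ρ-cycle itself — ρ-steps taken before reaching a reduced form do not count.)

D = 412, ⌊√D⌋ = 20
descent: ρ → (-9,14,6)  [lands on river]
river: ρ → (6,10,-13)
river: ρ → (-13,16,3)
river: ρ → (3,20,-1)
river: ρ → (-1,20,3)
river: ρ → (3,16,-13)
river: ρ → (-13,10,6)
river: ρ → (6,14,-9)
river: ρ → (-9,4,11)
river: ρ → (11,18,-2)
river: ρ → (-2,18,11)
river: ρ → (11,4,-9)
ρ-cycle length = 12 (tail of 1 descent step not counted)

12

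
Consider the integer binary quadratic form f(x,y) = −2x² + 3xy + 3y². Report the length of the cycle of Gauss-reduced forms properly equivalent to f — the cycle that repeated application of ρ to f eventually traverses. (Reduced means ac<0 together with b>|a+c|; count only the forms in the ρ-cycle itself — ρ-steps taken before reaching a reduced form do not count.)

D = 33, ⌊√D⌋ = 5
river: ρ → (3,3,-2)
river: ρ → (-2,5,1)
river: ρ → (1,5,-2)
river: ρ → (-2,3,3)
ρ-cycle length = 4 (tail of 0 descent steps not counted)

4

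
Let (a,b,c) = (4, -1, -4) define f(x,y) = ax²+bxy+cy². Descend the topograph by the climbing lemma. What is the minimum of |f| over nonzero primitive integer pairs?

descent: ρ → (-4,1,4)  [lands on river]
river: ρ → (4,7,-1)
river: ρ → (-1,7,4)
river: ρ → (4,1,-4)
river: ρ → (-4,7,1)
river: ρ → (1,7,-4)
closes: descent 1, river 6
min |a| on river = 1

1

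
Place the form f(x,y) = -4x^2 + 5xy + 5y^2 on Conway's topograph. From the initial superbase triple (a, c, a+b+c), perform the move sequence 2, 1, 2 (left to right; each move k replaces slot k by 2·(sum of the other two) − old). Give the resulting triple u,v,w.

start (-4,5,6) = (f(1,0),f(0,1),f(1,1))
replace slot 2: 2·((-4)+6) − 5 = -1 → (-4,-1,6)
replace slot 1: 2·((-1)+6) − (-4) = 14 → (14,-1,6)
replace slot 2: 2·(14+6) − (-1) = 41 → (14,41,6)

14,41,6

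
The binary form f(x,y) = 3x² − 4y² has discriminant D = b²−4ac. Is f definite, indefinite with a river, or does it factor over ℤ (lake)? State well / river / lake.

D = b²−4ac = 0² − 4·3·(-4) = 48
D > 0 non-square ⇒ indefinite ⇒ periodic river

river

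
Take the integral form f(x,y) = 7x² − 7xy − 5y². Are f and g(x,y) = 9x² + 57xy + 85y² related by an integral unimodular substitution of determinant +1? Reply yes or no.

D₁ = 189, D₂ = 189
river cycle of f (length 4): (-5, 7, 7), (7, 7, -5), (-5, 13, 1), (1, 13, -5)
river cycle of g (length 4): (-5, 7, 7), (7, 7, -5), (-5, 13, 1), (1, 13, -5)
cycles coincide ⇒ equivalent

yes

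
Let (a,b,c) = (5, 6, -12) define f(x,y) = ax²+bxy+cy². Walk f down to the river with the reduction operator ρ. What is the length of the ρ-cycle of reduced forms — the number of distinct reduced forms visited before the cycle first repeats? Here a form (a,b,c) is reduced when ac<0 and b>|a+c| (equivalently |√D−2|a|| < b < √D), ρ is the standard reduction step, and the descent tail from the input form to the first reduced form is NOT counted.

D = 276, ⌊√D⌋ = 16
descent: ρ → (-12,-6,5)
descent: ρ → (5,16,-1)  [lands on river]
river: ρ → (-1,16,5)
river: ρ → (5,14,-4)
river: ρ → (-4,10,11)
river: ρ → (11,12,-3)
river: ρ → (-3,12,11)
river: ρ → (11,10,-4)
river: ρ → (-4,14,5)
ρ-cycle length = 8 (tail of 2 descent steps not counted)

8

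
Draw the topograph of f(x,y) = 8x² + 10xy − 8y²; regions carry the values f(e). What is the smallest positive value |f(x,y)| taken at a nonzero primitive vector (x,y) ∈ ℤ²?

river: ρ → (-8,6,10)
river: ρ → (10,14,-4)
river: ρ → (-4,18,2)
river: ρ → (2,18,-4)
river: ρ → (-4,14,10)
river: ρ → (10,6,-8)
river: ρ → (-8,10,8)
river: ρ → (8,6,-10)
river: ρ → (-10,14,4)
river: ρ → (4,18,-2)
river: ρ → (-2,18,4)
river: ρ → (4,14,-10)
river: ρ → (-10,6,8)
river: ρ → (8,10,-8)
closes: descent 0, river 14
min |a| on river = 2

2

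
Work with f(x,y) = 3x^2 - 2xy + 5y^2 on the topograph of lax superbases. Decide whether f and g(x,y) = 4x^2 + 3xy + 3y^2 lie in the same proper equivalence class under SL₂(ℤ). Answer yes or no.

D₁ = -56, D₂ = -39
discriminants differ ⇒ not SL₂(ℤ)-equivalent

no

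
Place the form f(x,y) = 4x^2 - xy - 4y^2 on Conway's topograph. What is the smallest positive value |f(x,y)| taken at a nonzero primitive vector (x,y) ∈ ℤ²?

descent: ρ → (-4,1,4)  [lands on river]
river: ρ → (4,7,-1)
river: ρ → (-1,7,4)
river: ρ → (4,1,-4)
river: ρ → (-4,7,1)
river: ρ → (1,7,-4)
closes: descent 1, river 6
min |a| on river = 1

1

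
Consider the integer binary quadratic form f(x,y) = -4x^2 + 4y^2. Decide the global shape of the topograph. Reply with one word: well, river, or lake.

D = b²−4ac = 0² − 4·(-4)·4 = 64
D = 8² is a perfect square ⇒ form factors over ℤ ⇒ lakes

lake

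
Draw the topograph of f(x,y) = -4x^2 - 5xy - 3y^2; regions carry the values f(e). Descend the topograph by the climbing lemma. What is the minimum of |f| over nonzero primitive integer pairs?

translate: b→-3 (≡5 mod 8), so (4,5,3)→(4,-3,2)
flip: (4,-3,2)→(2,3,4)
translate: b→-1 (≡3 mod 4), so (2,3,4)→(2,-1,3)
reduced (well bottom): (2,-1,3) with a≤c, −a<b≤a
well minimum |f| = |-2| = 2 (negative-definite)

2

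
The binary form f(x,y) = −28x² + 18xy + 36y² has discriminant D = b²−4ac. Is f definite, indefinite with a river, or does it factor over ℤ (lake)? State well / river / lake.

D = b²−4ac = 18² − 4·(-28)·36 = 4356
D = 66² is a perfect square ⇒ form factors over ℤ ⇒ lakes

lake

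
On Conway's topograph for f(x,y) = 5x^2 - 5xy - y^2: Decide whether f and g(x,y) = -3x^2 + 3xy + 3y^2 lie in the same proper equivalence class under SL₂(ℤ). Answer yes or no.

D₁ = 45, D₂ = 45
river cycle of f (length 2): (-1, 5, 5), (5, 5, -1)
river cycle of g (length 2): (3, 3, -3), (-3, 3, 3)
cycles differ ⇒ inequivalent

no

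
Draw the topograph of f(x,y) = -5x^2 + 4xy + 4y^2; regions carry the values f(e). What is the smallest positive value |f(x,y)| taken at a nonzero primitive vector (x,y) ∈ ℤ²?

river: ρ → (4,4,-5)
river: ρ → (-5,6,3)
river: ρ → (3,6,-5)
river: ρ → (-5,4,4)
closes: descent 0, river 4
min |a| on river = 3

3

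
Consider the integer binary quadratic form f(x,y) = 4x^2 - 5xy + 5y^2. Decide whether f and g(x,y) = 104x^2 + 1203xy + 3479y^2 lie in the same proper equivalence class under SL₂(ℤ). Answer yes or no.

D₁ = -55, D₂ = -55
f: translate: b→3 (≡-5 mod 8), so (4,-5,5)→(4,3,4)
f: reduced (well bottom): (4,3,4) with a≤c, −a<b≤a
g: translate: b→-45 (≡1203 mod 208), so (104,1203,3479)→(104,-45,5)
g: flip: (104,-45,5)→(5,45,104)
g: translate: b→5 (≡45 mod 10), so (5,45,104)→(5,5,4)
g: flip: (5,5,4)→(4,-5,5)
g: translate: b→3 (≡-5 mod 8), so (4,-5,5)→(4,3,4)
g: reduced (well bottom): (4,3,4) with a≤c, −a<b≤a
reduced forms (4, 3, 4) vs (4, 3, 4) ⇒ equivalent

yes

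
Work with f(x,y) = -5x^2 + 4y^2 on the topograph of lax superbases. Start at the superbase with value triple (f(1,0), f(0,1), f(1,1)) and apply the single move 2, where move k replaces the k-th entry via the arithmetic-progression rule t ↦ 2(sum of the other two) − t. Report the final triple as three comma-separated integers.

start (-5,4,-1) = (f(1,0),f(0,1),f(1,1))
replace slot 2: 2·((-5)+(-1)) − 4 = -16 → (-5,-16,-1)

-5,-16,-1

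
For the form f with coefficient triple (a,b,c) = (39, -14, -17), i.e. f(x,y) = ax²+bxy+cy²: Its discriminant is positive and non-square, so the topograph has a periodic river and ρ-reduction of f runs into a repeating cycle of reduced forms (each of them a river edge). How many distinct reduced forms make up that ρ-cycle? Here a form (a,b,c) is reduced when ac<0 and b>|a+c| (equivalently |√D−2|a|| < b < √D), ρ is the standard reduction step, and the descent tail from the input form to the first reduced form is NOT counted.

D = 2848, ⌊√D⌋ = 53
descent: ρ → (-17,48,8)  [lands on river]
river: ρ → (8,48,-17)
river: ρ → (-17,20,36)
river: ρ → (36,52,-1)
river: ρ → (-1,52,36)
river: ρ → (36,20,-17)
ρ-cycle length = 6 (tail of 1 descent step not counted)

6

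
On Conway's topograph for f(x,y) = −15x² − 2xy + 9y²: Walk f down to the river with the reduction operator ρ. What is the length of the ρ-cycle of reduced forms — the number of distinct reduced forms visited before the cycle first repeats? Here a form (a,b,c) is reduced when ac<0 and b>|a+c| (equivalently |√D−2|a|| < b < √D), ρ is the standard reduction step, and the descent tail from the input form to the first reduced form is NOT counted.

D = 544, ⌊√D⌋ = 23
descent: ρ → (9,20,-4)  [lands on river]
river: ρ → (-4,20,9)
river: ρ → (9,16,-8)
river: ρ → (-8,16,9)
ρ-cycle length = 4 (tail of 1 descent step not counted)

4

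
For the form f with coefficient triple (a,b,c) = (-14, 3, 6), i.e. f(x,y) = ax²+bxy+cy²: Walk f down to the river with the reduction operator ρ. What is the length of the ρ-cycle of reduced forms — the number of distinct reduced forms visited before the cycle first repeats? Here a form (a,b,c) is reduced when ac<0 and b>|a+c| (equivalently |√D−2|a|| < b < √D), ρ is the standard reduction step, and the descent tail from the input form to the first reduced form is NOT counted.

D = 345, ⌊√D⌋ = 18
descent: ρ → (6,9,-11)  [lands on river]
river: ρ → (-11,13,4)
river: ρ → (4,11,-14)
river: ρ → (-14,17,1)
river: ρ → (1,17,-14)
river: ρ → (-14,11,4)
river: ρ → (4,13,-11)
river: ρ → (-11,9,6)
river: ρ → (6,15,-5)
river: ρ → (-5,15,6)
ρ-cycle length = 10 (tail of 1 descent step not counted)

10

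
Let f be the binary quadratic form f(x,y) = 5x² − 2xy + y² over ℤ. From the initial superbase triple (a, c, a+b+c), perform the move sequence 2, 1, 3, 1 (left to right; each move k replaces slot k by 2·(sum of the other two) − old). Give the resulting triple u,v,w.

start (5,1,4) = (f(1,0),f(0,1),f(1,1))
replace slot 2: 2·(5+4) − 1 = 17 → (5,17,4)
replace slot 1: 2·(17+4) − 5 = 37 → (37,17,4)
replace slot 3: 2·(37+17) − 4 = 104 → (37,17,104)
replace slot 1: 2·(17+104) − 37 = 205 → (205,17,104)

205,17,104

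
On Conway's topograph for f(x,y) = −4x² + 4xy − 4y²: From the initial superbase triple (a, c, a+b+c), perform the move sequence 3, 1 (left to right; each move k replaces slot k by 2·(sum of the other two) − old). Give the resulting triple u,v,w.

start (-4,-4,-4) = (f(1,0),f(0,1),f(1,1))
replace slot 3: 2·((-4)+(-4)) − (-4) = -12 → (-4,-4,-12)
replace slot 1: 2·((-4)+(-12)) − (-4) = -28 → (-28,-4,-12)

-28,-4,-12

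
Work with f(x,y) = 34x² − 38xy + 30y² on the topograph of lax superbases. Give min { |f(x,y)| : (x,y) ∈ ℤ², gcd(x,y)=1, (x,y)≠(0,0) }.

translate: b→30 (≡-38 mod 68), so (34,-38,30)→(34,30,26)
flip: (34,30,26)→(26,-30,34)
translate: b→22 (≡-30 mod 52), so (26,-30,34)→(26,22,30)
reduced (well bottom): (26,22,30) with a≤c, −a<b≤a
well minimum = a = 26

26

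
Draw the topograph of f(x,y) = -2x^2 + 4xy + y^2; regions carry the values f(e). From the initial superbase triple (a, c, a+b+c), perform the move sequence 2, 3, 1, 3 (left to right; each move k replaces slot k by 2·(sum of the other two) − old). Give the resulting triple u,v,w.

start (-2,1,3) = (f(1,0),f(0,1),f(1,1))
replace slot 2: 2·((-2)+3) − 1 = 1 → (-2,1,3)
replace slot 3: 2·((-2)+1) − 3 = -5 → (-2,1,-5)
replace slot 1: 2·(1+(-5)) − (-2) = -6 → (-6,1,-5)
replace slot 3: 2·((-6)+1) − (-5) = -5 → (-6,1,-5)

-6,1,-5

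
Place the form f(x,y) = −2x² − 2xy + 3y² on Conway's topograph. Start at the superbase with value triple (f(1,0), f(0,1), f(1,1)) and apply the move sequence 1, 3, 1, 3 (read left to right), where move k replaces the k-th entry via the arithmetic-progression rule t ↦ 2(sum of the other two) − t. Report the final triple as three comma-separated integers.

start (-2,3,-1) = (f(1,0),f(0,1),f(1,1))
replace slot 1: 2·(3+(-1)) − (-2) = 6 → (6,3,-1)
replace slot 3: 2·(6+3) − (-1) = 19 → (6,3,19)
replace slot 1: 2·(3+19) − 6 = 38 → (38,3,19)
replace slot 3: 2·(38+3) − 19 = 63 → (38,3,63)

38,3,63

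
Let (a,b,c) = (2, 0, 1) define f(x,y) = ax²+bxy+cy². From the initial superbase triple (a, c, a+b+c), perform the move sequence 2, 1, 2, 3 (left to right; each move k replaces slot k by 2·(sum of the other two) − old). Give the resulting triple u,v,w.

start (2,1,3) = (f(1,0),f(0,1),f(1,1))
replace slot 2: 2·(2+3) − 1 = 9 → (2,9,3)
replace slot 1: 2·(9+3) − 2 = 22 → (22,9,3)
replace slot 2: 2·(22+3) − 9 = 41 → (22,41,3)
replace slot 3: 2·(22+41) − 3 = 123 → (22,41,123)

22,41,123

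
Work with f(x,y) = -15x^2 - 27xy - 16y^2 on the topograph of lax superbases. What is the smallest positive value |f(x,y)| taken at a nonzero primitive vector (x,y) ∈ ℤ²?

translate: b→-3 (≡27 mod 30), so (15,27,16)→(15,-3,4)
flip: (15,-3,4)→(4,3,15)
reduced (well bottom): (4,3,15) with a≤c, −a<b≤a
well minimum |f| = |-4| = 4 (negative-definite)

4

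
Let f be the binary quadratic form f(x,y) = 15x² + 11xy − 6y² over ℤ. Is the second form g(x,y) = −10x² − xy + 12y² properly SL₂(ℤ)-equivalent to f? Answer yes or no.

D₁ = 481, D₂ = 481
river cycle of f (length 26): (-6, 13, 13), (13, 13, -6), (-6, 11, 15), (15, 19, -2), (-2, 21, 5), (5, 19, -6), (-6, 17, 8), (8, 15, -8), (-8, 17, 6), (6, 19, -5), … (16 more)
river cycle of g (length 30): (-10, 19, 3), (3, 17, -16), (-16, 15, 4), (4, 17, -12), (-12, 7, 9), (9, 11, -10), (-10, 9, 10), (10, 11, -9), (-9, 7, 12), (12, 17, -4), … (20 more)
cycles differ ⇒ inequivalent

no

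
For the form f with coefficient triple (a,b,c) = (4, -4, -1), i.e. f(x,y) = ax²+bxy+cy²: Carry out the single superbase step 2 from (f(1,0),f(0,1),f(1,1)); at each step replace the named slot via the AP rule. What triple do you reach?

start (4,-1,-1) = (f(1,0),f(0,1),f(1,1))
replace slot 2: 2·(4+(-1)) − (-1) = 7 → (4,7,-1)

4,7,-1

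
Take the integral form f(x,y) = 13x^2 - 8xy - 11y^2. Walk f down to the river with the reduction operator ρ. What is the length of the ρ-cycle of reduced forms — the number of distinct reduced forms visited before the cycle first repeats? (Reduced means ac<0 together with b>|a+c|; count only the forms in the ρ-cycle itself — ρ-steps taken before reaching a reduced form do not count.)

D = 636, ⌊√D⌋ = 25
descent: ρ → (-11,8,13)  [lands on river]
river: ρ → (13,18,-6)
river: ρ → (-6,18,13)
river: ρ → (13,8,-11)
river: ρ → (-11,14,10)
river: ρ → (10,6,-15)
river: ρ → (-15,24,1)
river: ρ → (1,24,-15)
river: ρ → (-15,6,10)
river: ρ → (10,14,-11)
ρ-cycle length = 10 (tail of 1 descent step not counted)

10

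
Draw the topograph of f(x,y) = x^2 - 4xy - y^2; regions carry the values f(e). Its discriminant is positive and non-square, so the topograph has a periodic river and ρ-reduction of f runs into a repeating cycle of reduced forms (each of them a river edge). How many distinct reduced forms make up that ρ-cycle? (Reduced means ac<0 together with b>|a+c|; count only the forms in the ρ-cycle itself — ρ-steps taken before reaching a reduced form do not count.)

D = 20, ⌊√D⌋ = 4
descent: ρ → (-1,4,1)  [lands on river]
river: ρ → (1,4,-1)
ρ-cycle length = 2 (tail of 1 descent step not counted)

2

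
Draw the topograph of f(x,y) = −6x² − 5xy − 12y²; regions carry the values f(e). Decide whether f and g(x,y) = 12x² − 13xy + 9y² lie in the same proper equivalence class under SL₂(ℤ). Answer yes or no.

D₁ = -263, D₂ = -263
f is negative-definite; reduce −f:
−f: reduced (well bottom): (6,5,12) with a≤c, −a<b≤a
flip sign back: reduced form of f is (-6,-5,-12)
g: translate: b→11 (≡-13 mod 24), so (12,-13,9)→(12,11,8)
g: flip: (12,11,8)→(8,-11,12)
g: translate: b→5 (≡-11 mod 16), so (8,-11,12)→(8,5,9)
g: reduced (well bottom): (8,5,9) with a≤c, −a<b≤a
reduced forms (-6, -5, -12) vs (8, 5, 9) ⇒ inequivalent

no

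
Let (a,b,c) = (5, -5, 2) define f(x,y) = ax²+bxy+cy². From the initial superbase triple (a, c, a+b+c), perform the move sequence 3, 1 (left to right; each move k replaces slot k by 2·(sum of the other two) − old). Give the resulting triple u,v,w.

start (5,2,2) = (f(1,0),f(0,1),f(1,1))
replace slot 3: 2·(5+2) − 2 = 12 → (5,2,12)
replace slot 1: 2·(2+12) − 5 = 23 → (23,2,12)

23,2,12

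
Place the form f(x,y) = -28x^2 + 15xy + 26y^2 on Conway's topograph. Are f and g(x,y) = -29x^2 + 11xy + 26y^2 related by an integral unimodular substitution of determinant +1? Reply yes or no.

D₁ = 3137, D₂ = 3137
river cycle of f (length 14): (26, 37, -17), (-17, 31, 32), (32, 33, -16), (-16, 31, 34), (34, 37, -13), (-13, 41, 28), (28, 15, -26), (-26, 37, 17), (17, 31, -32), (-32, 33, 16), … (4 more)
river cycle of g (length 10): (26, 41, -14), (-14, 43, 23), (23, 49, -8), (-8, 47, 29), (29, 11, -26), (-26, 41, 14), (14, 43, -23), (-23, 49, 8), (8, 47, -29), (-29, 11, 26)
cycles differ ⇒ inequivalent

no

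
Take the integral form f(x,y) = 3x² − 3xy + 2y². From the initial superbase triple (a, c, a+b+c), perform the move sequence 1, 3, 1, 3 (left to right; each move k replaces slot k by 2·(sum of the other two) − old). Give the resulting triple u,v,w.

start (3,2,2) = (f(1,0),f(0,1),f(1,1))
replace slot 1: 2·(2+2) − 3 = 5 → (5,2,2)
replace slot 3: 2·(5+2) − 2 = 12 → (5,2,12)
replace slot 1: 2·(2+12) − 5 = 23 → (23,2,12)
replace slot 3: 2·(23+2) − 12 = 38 → (23,2,38)

23,2,38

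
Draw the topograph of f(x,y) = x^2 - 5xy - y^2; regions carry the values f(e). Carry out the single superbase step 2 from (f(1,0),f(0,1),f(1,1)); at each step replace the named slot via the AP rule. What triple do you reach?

start (1,-1,-5) = (f(1,0),f(0,1),f(1,1))
replace slot 2: 2·(1+(-5)) − (-1) = -7 → (1,-7,-5)

1,-7,-5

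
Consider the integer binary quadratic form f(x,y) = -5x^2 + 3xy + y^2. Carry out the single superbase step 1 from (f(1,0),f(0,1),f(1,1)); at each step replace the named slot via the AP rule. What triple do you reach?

start (-5,1,-1) = (f(1,0),f(0,1),f(1,1))
replace slot 1: 2·(1+(-1)) − (-5) = 5 → (5,1,-1)

5,1,-1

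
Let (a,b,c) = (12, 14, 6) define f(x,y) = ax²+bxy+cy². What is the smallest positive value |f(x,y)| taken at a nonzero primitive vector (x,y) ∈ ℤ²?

translate: b→-10 (≡14 mod 24), so (12,14,6)→(12,-10,4)
flip: (12,-10,4)→(4,10,12)
translate: b→2 (≡10 mod 8), so (4,10,12)→(4,2,6)
reduced (well bottom): (4,2,6) with a≤c, −a<b≤a
well minimum = a = 4

4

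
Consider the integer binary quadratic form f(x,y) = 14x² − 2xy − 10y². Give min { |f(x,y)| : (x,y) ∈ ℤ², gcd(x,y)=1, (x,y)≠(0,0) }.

descent: ρ → (-10,22,2)  [lands on river]
river: ρ → (2,22,-10)
river: ρ → (-10,18,6)
river: ρ → (6,18,-10)
closes: descent 1, river 4
min |a| on river = 2

2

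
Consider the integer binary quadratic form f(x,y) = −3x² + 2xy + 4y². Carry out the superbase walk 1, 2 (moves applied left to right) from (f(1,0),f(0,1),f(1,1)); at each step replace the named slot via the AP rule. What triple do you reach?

start (-3,4,3) = (f(1,0),f(0,1),f(1,1))
replace slot 1: 2·(4+3) − (-3) = 17 → (17,4,3)
replace slot 2: 2·(17+3) − 4 = 36 → (17,36,3)

17,36,3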